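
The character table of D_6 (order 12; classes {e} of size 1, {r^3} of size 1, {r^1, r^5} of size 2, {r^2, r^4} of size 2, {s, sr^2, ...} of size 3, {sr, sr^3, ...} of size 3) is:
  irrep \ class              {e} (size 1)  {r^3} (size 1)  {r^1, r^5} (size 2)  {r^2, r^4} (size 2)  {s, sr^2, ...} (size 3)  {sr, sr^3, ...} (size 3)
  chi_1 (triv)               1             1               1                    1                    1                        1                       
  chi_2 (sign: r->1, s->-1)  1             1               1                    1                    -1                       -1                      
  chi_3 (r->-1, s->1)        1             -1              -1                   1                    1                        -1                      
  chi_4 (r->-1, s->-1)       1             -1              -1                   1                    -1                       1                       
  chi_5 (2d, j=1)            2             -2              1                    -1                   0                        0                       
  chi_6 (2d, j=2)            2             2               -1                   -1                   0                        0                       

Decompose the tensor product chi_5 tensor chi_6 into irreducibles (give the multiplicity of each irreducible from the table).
chi_5 tensor chi_6 = chi_3 + chi_4 + chi_5 (all other irreducibles have multiplicity 0).

Details: The character of a tensor product is the pointwise product (chi_5 * chi_6)(C) = chi_5(C) * chi_6(C):
  {e}: (2)*(2), {r^3}: (-2)*(2), {r^1, r^5}: (1)*(-1), {r^2, r^4}: (-1)*(-1), {s, sr^2, ...}: (0)*(0), {sr, sr^3, ...}: (0)*(0)
so (chi_5 * chi_6) takes values
  {e} -> 4, {r^3} -> -4, {r^1, r^5} -> -1, {r^2, r^4} -> 1, {s, sr^2, ...} -> 0, {sr, sr^3, ...} -> 0.
Now take the inner product of this character with each irreducible chi from the table, <chi_5*chi_6, chi> = (1/12) sum_C |C| (chi_5*chi_6)(C) conj(chi(C)):
  <chi_5*chi_6, chi_1> = (1/12)[1*(4)*conj(1) + 1*(-4)*conj(1) + 2*(-1)*conj(1) + 2*(1)*conj(1) + 3*(0)*conj(1) + 3*(0)*conj(1)]
      = (1/12)[(4) + (-4) + (-2) + (2) + (0) + (0)] = 0/12 = 0
  <chi_5*chi_6, chi_2> = (1/12)[1*(4)*conj(1) + 1*(-4)*conj(1) + 2*(-1)*conj(1) + 2*(1)*conj(1) + 3*(0)*conj(-1) + 3*(0)*conj(-1)]
      = (1/12)[(4) + (-4) + (-2) + (2) + (0) + (0)] = 0/12 = 0
  <chi_5*chi_6, chi_3> = (1/12)[1*(4)*conj(1) + 1*(-4)*conj(-1) + 2*(-1)*conj(-1) + 2*(1)*conj(1) + 3*(0)*conj(1) + 3*(0)*conj(-1)]
      = (1/12)[(4) + (4) + (2) + (2) + (0) + (0)] = 12/12 = 1
  <chi_5*chi_6, chi_4> = (1/12)[1*(4)*conj(1) + 1*(-4)*conj(-1) + 2*(-1)*conj(-1) + 2*(1)*conj(1) + 3*(0)*conj(-1) + 3*(0)*conj(1)]
      = (1/12)[(4) + (4) + (2) + (2) + (0) + (0)] = 12/12 = 1
  <chi_5*chi_6, chi_5> = (1/12)[1*(4)*conj(2) + 1*(-4)*conj(-2) + 2*(-1)*conj(1) + 2*(1)*conj(-1) + 3*(0)*conj(0) + 3*(0)*conj(0)]
      = (1/12)[(8) + (8) + (-2) + (-2) + (0) + (0)] = 12/12 = 1
  <chi_5*chi_6, chi_6> = (1/12)[1*(4)*conj(2) + 1*(-4)*conj(2) + 2*(-1)*conj(-1) + 2*(1)*conj(-1) + 3*(0)*conj(0) + 3*(0)*conj(0)]
      = (1/12)[(8) + (-8) + (2) + (-2) + (0) + (0)] = 0/12 = 0
Hence the multiplicities are chi_3: 1, chi_4: 1, chi_5: 1. Dimension check: dim(chi_5)*dim(chi_6) = 2*2 = 4 and sum (mult * dim) = 1*1 + 1*1 + 1*2 = 4.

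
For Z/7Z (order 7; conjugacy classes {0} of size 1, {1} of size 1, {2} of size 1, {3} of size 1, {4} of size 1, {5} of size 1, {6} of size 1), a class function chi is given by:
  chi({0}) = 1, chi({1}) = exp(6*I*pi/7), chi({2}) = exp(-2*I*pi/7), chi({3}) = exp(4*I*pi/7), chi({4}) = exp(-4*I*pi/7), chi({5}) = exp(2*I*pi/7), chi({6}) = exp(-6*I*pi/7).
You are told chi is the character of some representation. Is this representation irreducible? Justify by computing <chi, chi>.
Irreducible: <chi, chi> = 1.

Reasoning: <chi, chi> = (1/|G|) sum_C |C| * |chi(C)|^2 = (1/7)[1*|1|^2 + 1*|exp(6*I*pi/7)|^2 + 1*|exp(-2*I*pi/7)|^2 + 1*|exp(4*I*pi/7)|^2 + 1*|exp(-4*I*pi/7)|^2 + 1*|exp(2*I*pi/7)|^2 + 1*|exp(-6*I*pi/7)|^2]
  = (1/7)[(1) + (1) + (1) + (1) + (1) + (1) + (1)] = 7/7 = 1.
(Exp terms are combined using exp(i*s)*conj(exp(i*t)) = exp(i*(s-t)), and sums of them are collapsed using the identity that for every m > 1 the m distinct m-th roots of unity sum to 0, e.g. 1 + exp(2*I*pi/3) + exp(-2*I*pi/3) = 0.)
A character is irreducible iff <chi, chi> = 1, so this representation is irreducible.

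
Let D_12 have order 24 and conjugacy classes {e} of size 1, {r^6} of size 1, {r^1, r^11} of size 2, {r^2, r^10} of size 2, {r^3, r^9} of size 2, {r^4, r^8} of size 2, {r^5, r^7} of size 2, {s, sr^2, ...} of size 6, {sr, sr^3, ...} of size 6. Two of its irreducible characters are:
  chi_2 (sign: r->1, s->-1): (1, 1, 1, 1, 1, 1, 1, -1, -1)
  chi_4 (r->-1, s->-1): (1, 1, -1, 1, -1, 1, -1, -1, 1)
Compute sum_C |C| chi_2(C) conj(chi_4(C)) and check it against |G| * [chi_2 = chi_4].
Sum = 0; so <chi_2, chi_4> = 0 (distinct irreducibles are orthogonal).

Argument: Compute term by term over conjugacy classes (|C| * chi_2(C) * conj(chi_4(C))):
  1*(1)*conj(1) + 1*(1)*conj(1) + 2*(1)*conj(-1) + 2*(1)*conj(1) + 2*(1)*conj(-1) + 2*(1)*conj(1) + 2*(1)*conj(-1) + 6*(-1)*conj(-1) + 6*(-1)*conj(1)
  = (1) + (1) + (-2) + (2) + (-2) + (2) + (-2) + (6) + (-6)
  = 0.
Dividing by |G| = 24 gives 0/24 = 0, matching the row-orthogonality relation <chi_2, chi_4> = [chi_2 = chi_4].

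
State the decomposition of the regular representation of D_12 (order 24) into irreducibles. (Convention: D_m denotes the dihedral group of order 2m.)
Each irreducible V_i of dimension d_i appears with multiplicity d_i, i.e. rho_reg = (direct sum over all irreducibles V_i) d_i V_i. The irreducible dimensions for D_12 are 1, 1, 1, 1, 2, 2, 2, 2, 2: 4 irreducibles of dimension 1, each with multiplicity 1; 5 irreducibles of dimension 2, each with multiplicity 2. Total dimension 4*1*1 + 5*2*2 = 24 = |G|.

Why: General theorem: in the regular representation of a finite group G, each irreducible appears with multiplicity equal to its dimension. Check: dim(rho_reg) = sum d_i^2 = 1 + 1 + 1 + 1 + 4 + 4 + 4 + 4 + 4 = 24 = |G|.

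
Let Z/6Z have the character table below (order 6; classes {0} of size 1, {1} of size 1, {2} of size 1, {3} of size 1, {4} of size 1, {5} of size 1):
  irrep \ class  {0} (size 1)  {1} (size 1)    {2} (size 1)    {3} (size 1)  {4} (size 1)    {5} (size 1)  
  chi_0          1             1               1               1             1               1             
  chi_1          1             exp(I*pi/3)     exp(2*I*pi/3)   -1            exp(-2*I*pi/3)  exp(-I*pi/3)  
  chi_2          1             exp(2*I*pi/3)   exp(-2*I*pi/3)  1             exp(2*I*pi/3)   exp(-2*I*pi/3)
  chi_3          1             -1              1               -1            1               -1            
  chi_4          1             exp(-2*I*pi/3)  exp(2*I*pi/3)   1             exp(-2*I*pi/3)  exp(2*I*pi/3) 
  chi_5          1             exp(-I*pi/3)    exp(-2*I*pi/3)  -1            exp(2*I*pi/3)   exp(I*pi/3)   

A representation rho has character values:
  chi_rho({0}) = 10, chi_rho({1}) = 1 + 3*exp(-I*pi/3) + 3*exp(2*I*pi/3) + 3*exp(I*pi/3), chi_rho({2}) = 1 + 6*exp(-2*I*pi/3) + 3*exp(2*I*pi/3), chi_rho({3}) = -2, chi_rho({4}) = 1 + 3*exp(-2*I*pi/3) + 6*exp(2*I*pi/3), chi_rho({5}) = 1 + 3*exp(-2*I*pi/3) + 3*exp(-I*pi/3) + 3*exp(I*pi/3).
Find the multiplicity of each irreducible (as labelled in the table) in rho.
Multiplicities: chi_0: 1, chi_1: 3, chi_2: 3, chi_3: 0, chi_4: 0, chi_5: 3.

Proof sketch: Use <chi_rho, chi> = (1/|G|) sum_C |C| * chi_rho(C) * conj(chi(C)) with |G| = 6 for each irreducible chi in the table:
  <chi_rho, chi_0> = (1/6)[1*(10)*conj(1) + 1*(1 + 3*exp(-I*pi/3) + 3*exp(2*I*pi/3) + 3*exp(I*pi/3))*conj(1) + 1*(1 + 6*exp(-2*I*pi/3) + 3*exp(2*I*pi/3))*conj(1) + 1*(-2)*conj(1) + 1*(1 + 3*exp(-2*I*pi/3) + 6*exp(2*I*pi/3))*conj(1) + 1*(1 + 3*exp(-2*I*pi/3) + 3*exp(-I*pi/3) + 3*exp(I*pi/3))*conj(1)]
      = (1/6)[(10) + (1 + 3*exp(-I*pi/3) + 3*exp(2*I*pi/3) + 3*exp(I*pi/3)) + (1 + 6*exp(-2*I*pi/3) + 3*exp(2*I*pi/3)) + (-2) + (1 + 3*exp(-2*I*pi/3) + 6*exp(2*I*pi/3)) + (1 + 3*exp(-2*I*pi/3) + 3*exp(-I*pi/3) + 3*exp(I*pi/3))] = 6/6 = 1
  <chi_rho, chi_1> = (1/6)[1*(10)*conj(1) + 1*(1 + 3*exp(-I*pi/3) + 3*exp(2*I*pi/3) + 3*exp(I*pi/3))*conj(exp(I*pi/3)) + 1*(1 + 6*exp(-2*I*pi/3) + 3*exp(2*I*pi/3))*conj(exp(2*I*pi/3)) + 1*(-2)*conj(-1) + 1*(1 + 3*exp(-2*I*pi/3) + 6*exp(2*I*pi/3))*conj(exp(-2*I*pi/3)) + 1*(1 + 3*exp(-2*I*pi/3) + 3*exp(-I*pi/3) + 3*exp(I*pi/3))*conj(exp(-I*pi/3))]
      = (1/6)[(10) + (3 + 3*exp(-2*I*pi/3) + exp(-I*pi/3) + 3*exp(I*pi/3)) + (3 + exp(-2*I*pi/3) + 6*exp(2*I*pi/3)) + (2) + (3 + 6*exp(-2*I*pi/3) + exp(2*I*pi/3)) + (3 + 3*exp(-I*pi/3) + exp(I*pi/3) + 3*exp(2*I*pi/3))] = 18/6 = 3
  <chi_rho, chi_2> = (1/6)[1*(10)*conj(1) + 1*(1 + 3*exp(-I*pi/3) + 3*exp(2*I*pi/3) + 3*exp(I*pi/3))*conj(exp(2*I*pi/3)) + 1*(1 + 6*exp(-2*I*pi/3) + 3*exp(2*I*pi/3))*conj(exp(-2*I*pi/3)) + 1*(-2)*conj(1) + 1*(1 + 3*exp(-2*I*pi/3) + 6*exp(2*I*pi/3))*conj(exp(2*I*pi/3)) + 1*(1 + 3*exp(-2*I*pi/3) + 3*exp(-I*pi/3) + 3*exp(I*pi/3))*conj(exp(-2*I*pi/3))]
      = (1/6)[(10) + (3*exp(-I*pi/3) + exp(-2*I*pi/3)) + (6 + 3*exp(-2*I*pi/3) + exp(2*I*pi/3)) + (-2) + (6 + exp(-2*I*pi/3) + 3*exp(2*I*pi/3)) + (exp(2*I*pi/3) + 3*exp(I*pi/3))] = 18/6 = 3
  <chi_rho, chi_3> = (1/6)[1*(10)*conj(1) + 1*(1 + 3*exp(-I*pi/3) + 3*exp(2*I*pi/3) + 3*exp(I*pi/3))*conj(-1) + 1*(1 + 6*exp(-2*I*pi/3) + 3*exp(2*I*pi/3))*conj(1) + 1*(-2)*conj(-1) + 1*(1 + 3*exp(-2*I*pi/3) + 6*exp(2*I*pi/3))*conj(1) + 1*(1 + 3*exp(-2*I*pi/3) + 3*exp(-I*pi/3) + 3*exp(I*pi/3))*conj(-1)]
      = (1/6)[(10) + (-1 - 3*exp(I*pi/3) - 3*exp(2*I*pi/3) - 3*exp(-I*pi/3)) + (1 + 6*exp(-2*I*pi/3) + 3*exp(2*I*pi/3)) + (2) + (1 + 3*exp(-2*I*pi/3) + 6*exp(2*I*pi/3)) + (-1 - 3*exp(I*pi/3) - 3*exp(-I*pi/3) - 3*exp(-2*I*pi/3))] = 0/6 = 0
  <chi_rho, chi_4> = (1/6)[1*(10)*conj(1) + 1*(1 + 3*exp(-I*pi/3) + 3*exp(2*I*pi/3) + 3*exp(I*pi/3))*conj(exp(-2*I*pi/3)) + 1*(1 + 6*exp(-2*I*pi/3) + 3*exp(2*I*pi/3))*conj(exp(2*I*pi/3)) + 1*(-2)*conj(1) + 1*(1 + 3*exp(-2*I*pi/3) + 6*exp(2*I*pi/3))*conj(exp(-2*I*pi/3)) + 1*(1 + 3*exp(-2*I*pi/3) + 3*exp(-I*pi/3) + 3*exp(I*pi/3))*conj(exp(2*I*pi/3))]
      = (1/6)[(10) + (-3 + 3*exp(-2*I*pi/3) + exp(2*I*pi/3) + 3*exp(I*pi/3)) + (3 + exp(-2*I*pi/3) + 6*exp(2*I*pi/3)) + (-2) + (3 + 6*exp(-2*I*pi/3) + exp(2*I*pi/3)) + (-3 + 3*exp(-I*pi/3) + exp(-2*I*pi/3) + 3*exp(2*I*pi/3))] = 0/6 = 0
  <chi_rho, chi_5> = (1/6)[1*(10)*conj(1) + 1*(1 + 3*exp(-I*pi/3) + 3*exp(2*I*pi/3) + 3*exp(I*pi/3))*conj(exp(-I*pi/3)) + 1*(1 + 6*exp(-2*I*pi/3) + 3*exp(2*I*pi/3))*conj(exp(-2*I*pi/3)) + 1*(-2)*conj(-1) + 1*(1 + 3*exp(-2*I*pi/3) + 6*exp(2*I*pi/3))*conj(exp(2*I*pi/3)) + 1*(1 + 3*exp(-2*I*pi/3) + 3*exp(-I*pi/3) + 3*exp(I*pi/3))*conj(exp(I*pi/3))]
      = (1/6)[(10) + (exp(I*pi/3) + 3*exp(2*I*pi/3)) + (6 + 3*exp(-2*I*pi/3) + exp(2*I*pi/3)) + (2) + (6 + exp(-2*I*pi/3) + 3*exp(2*I*pi/3)) + (3*exp(-2*I*pi/3) + exp(-I*pi/3))] = 18/6 = 3
(Exp terms are combined using exp(i*s)*conj(exp(i*t)) = exp(i*(s-t)), and sums of them are collapsed using the identity that for every m > 1 the m distinct m-th roots of unity sum to 0, e.g. 1 + exp(2*I*pi/3) + exp(-2*I*pi/3) = 0.)
Dimension check: dim(rho) = sum (mult * dim) = 1*1 + 3*1 + 3*1 + 0*1 + 0*1 + 3*1 = 10 = chi_rho(e) = 10.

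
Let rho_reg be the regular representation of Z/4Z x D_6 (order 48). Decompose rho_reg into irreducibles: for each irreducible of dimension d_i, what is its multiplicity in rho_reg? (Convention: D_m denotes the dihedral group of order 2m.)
Each irreducible V_i of dimension d_i appears with multiplicity d_i, i.e. rho_reg = (direct sum over all irreducibles V_i) d_i V_i. The irreducible dimensions for Z/4Z x D_6 are 1, 1, 1, 1, 1, 1, 1, 1, 1, 1, 1, 1, 1, 1, 1, 1, 2, 2, 2, 2, 2, 2, 2, 2: 16 irreducibles of dimension 1, each with multiplicity 1; 8 irreducibles of dimension 2, each with multiplicity 2. Total dimension 16*1*1 + 8*2*2 = 48 = |G|.

General theorem: in the regular representation of a finite group G, each irreducible appears with multiplicity equal to its dimension. Check: dim(rho_reg) = sum d_i^2 = 1 + 1 + 1 + 1 + 1 + 1 + 1 + 1 + 1 + 1 + 1 + 1 + 1 + 1 + 1 + 1 + 4 + 4 + 4 + 4 + 4 + 4 + 4 + 4 = 48 = |G|.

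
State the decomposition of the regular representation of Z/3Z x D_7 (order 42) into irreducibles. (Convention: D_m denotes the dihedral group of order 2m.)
Each irreducible V_i of dimension d_i appears with multiplicity d_i, i.e. rho_reg = (direct sum over all irreducibles V_i) d_i V_i. The irreducible dimensions for Z/3Z x D_7 are 1, 1, 1, 1, 1, 1, 2, 2, 2, 2, 2, 2, 2, 2, 2: 6 irreducibles of dimension 1, each with multiplicity 1; 9 irreducibles of dimension 2, each with multiplicity 2. Total dimension 6*1*1 + 9*2*2 = 42 = |G|.

General theorem: in the regular representation of a finite group G, each irreducible appears with multiplicity equal to its dimension. Check: dim(rho_reg) = sum d_i^2 = 1 + 1 + 1 + 1 + 1 + 1 + 4 + 4 + 4 + 4 + 4 + 4 + 4 + 4 + 4 = 42 = |G|.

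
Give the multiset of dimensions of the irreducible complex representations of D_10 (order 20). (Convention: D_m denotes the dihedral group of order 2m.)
Dimensions: 1, 1, 1, 1, 2, 2, 2, 2

Explanation: There are 8 irreducibles (= number of conjugacy classes). Their dimensions d_i satisfy sum d_i^2 = |G| = 20: 1 + 1 + 1 + 1 + 4 + 4 + 4 + 4 = 20.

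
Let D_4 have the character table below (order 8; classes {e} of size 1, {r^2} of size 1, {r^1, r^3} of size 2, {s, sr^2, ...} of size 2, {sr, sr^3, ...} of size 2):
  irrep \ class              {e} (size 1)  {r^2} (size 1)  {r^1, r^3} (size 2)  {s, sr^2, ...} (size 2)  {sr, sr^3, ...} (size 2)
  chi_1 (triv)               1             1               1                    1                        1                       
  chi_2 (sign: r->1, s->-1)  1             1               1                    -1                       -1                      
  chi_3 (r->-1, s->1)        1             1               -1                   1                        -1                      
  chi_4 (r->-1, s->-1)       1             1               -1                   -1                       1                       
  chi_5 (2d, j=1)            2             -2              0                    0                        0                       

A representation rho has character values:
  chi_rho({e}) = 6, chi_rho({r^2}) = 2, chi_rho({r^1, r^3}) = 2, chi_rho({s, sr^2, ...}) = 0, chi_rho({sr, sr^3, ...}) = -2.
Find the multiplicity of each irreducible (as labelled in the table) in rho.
Multiplicities: chi_1: 1, chi_2: 2, chi_3: 1, chi_4: 0, chi_5: 1.

Why: Use <chi_rho, chi> = (1/|G|) sum_C |C| * chi_rho(C) * conj(chi(C)) with |G| = 8 for each irreducible chi in the table:
  <chi_rho, chi_1> = (1/8)[1*(6)*conj(1) + 1*(2)*conj(1) + 2*(2)*conj(1) + 2*(0)*conj(1) + 2*(-2)*conj(1)]
      = (1/8)[(6) + (2) + (4) + (0) + (-4)] = 8/8 = 1
  <chi_rho, chi_2> = (1/8)[1*(6)*conj(1) + 1*(2)*conj(1) + 2*(2)*conj(1) + 2*(0)*conj(-1) + 2*(-2)*conj(-1)]
      = (1/8)[(6) + (2) + (4) + (0) + (4)] = 16/8 = 2
  <chi_rho, chi_3> = (1/8)[1*(6)*conj(1) + 1*(2)*conj(1) + 2*(2)*conj(-1) + 2*(0)*conj(1) + 2*(-2)*conj(-1)]
      = (1/8)[(6) + (2) + (-4) + (0) + (4)] = 8/8 = 1
  <chi_rho, chi_4> = (1/8)[1*(6)*conj(1) + 1*(2)*conj(1) + 2*(2)*conj(-1) + 2*(0)*conj(-1) + 2*(-2)*conj(1)]
      = (1/8)[(6) + (2) + (-4) + (0) + (-4)] = 0/8 = 0
  <chi_rho, chi_5> = (1/8)[1*(6)*conj(2) + 1*(2)*conj(-2) + 2*(2)*conj(0) + 2*(0)*conj(0) + 2*(-2)*conj(0)]
      = (1/8)[(12) + (-4) + (0) + (0) + (0)] = 8/8 = 1
Dimension check: dim(rho) = sum (mult * dim) = 1*1 + 2*1 + 1*1 + 0*1 + 1*2 = 6 = chi_rho(e) = 6.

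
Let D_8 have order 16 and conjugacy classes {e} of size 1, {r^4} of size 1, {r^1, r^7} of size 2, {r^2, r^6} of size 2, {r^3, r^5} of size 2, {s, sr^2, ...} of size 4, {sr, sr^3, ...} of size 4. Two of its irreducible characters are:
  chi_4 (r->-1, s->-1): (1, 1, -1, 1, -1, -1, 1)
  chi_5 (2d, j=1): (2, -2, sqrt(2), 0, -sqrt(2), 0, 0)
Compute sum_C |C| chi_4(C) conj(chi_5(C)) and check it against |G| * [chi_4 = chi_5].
Sum = 0; so <chi_4, chi_5> = 0 (distinct irreducibles are orthogonal).

Explanation: Compute term by term over conjugacy classes (|C| * chi_4(C) * conj(chi_5(C))):
  1*(1)*conj(2) + 1*(1)*conj(-2) + 2*(-1)*conj(sqrt(2)) + 2*(1)*conj(0) + 2*(-1)*conj(-sqrt(2)) + 4*(-1)*conj(0) + 4*(1)*conj(0)
  = (2) + (-2) + (-2*sqrt(2)) + (0) + (2*sqrt(2)) + (0) + (0)
  = 0.
Dividing by |G| = 16 gives 0/16 = 0, matching the row-orthogonality relation <chi_4, chi_5> = [chi_4 = chi_5].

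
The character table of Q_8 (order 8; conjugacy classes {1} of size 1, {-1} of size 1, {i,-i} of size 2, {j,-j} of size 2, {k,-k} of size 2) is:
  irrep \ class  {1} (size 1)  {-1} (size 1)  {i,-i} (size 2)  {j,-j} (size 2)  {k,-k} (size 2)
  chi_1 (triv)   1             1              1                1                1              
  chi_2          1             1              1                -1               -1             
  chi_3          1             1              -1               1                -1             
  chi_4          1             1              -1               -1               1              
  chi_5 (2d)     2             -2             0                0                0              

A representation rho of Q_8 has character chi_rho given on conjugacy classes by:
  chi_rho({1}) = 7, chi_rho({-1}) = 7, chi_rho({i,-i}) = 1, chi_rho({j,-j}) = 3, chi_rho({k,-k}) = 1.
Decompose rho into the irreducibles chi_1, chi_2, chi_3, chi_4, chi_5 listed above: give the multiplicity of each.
Multiplicities: chi_1: 3, chi_2: 1, chi_3: 2, chi_4: 1, chi_5: 0.

Proof sketch: Use <chi_rho, chi> = (1/|G|) sum_C |C| * chi_rho(C) * conj(chi(C)) with |G| = 8 for each irreducible chi in the table:
  <chi_rho, chi_1> = (1/8)[1*(7)*conj(1) + 1*(7)*conj(1) + 2*(1)*conj(1) + 2*(3)*conj(1) + 2*(1)*conj(1)]
      = (1/8)[(7) + (7) + (2) + (6) + (2)] = 24/8 = 3
  <chi_rho, chi_2> = (1/8)[1*(7)*conj(1) + 1*(7)*conj(1) + 2*(1)*conj(1) + 2*(3)*conj(-1) + 2*(1)*conj(-1)]
      = (1/8)[(7) + (7) + (2) + (-6) + (-2)] = 8/8 = 1
  <chi_rho, chi_3> = (1/8)[1*(7)*conj(1) + 1*(7)*conj(1) + 2*(1)*conj(-1) + 2*(3)*conj(1) + 2*(1)*conj(-1)]
      = (1/8)[(7) + (7) + (-2) + (6) + (-2)] = 16/8 = 2
  <chi_rho, chi_4> = (1/8)[1*(7)*conj(1) + 1*(7)*conj(1) + 2*(1)*conj(-1) + 2*(3)*conj(-1) + 2*(1)*conj(1)]
      = (1/8)[(7) + (7) + (-2) + (-6) + (2)] = 8/8 = 1
  <chi_rho, chi_5> = (1/8)[1*(7)*conj(2) + 1*(7)*conj(-2) + 2*(1)*conj(0) + 2*(3)*conj(0) + 2*(1)*conj(0)]
      = (1/8)[(14) + (-14) + (0) + (0) + (0)] = 0/8 = 0
Dimension check: dim(rho) = sum (mult * dim) = 3*1 + 1*1 + 2*1 + 1*1 + 0*2 = 7 = chi_rho(e) = 7.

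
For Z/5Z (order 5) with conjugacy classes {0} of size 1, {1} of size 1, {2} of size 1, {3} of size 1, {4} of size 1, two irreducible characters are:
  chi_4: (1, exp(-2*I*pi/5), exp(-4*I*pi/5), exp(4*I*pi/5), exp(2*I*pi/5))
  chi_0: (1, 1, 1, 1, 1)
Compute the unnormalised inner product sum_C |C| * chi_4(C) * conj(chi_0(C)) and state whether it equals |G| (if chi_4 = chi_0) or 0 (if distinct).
Sum = 0; so <chi_4, chi_0> = 0 (distinct irreducibles are orthogonal).

Justification: Compute term by term over conjugacy classes (|C| * chi_4(C) * conj(chi_0(C))):
  1*(1)*conj(1) + 1*(exp(-2*I*pi/5))*conj(1) + 1*(exp(-4*I*pi/5))*conj(1) + 1*(exp(4*I*pi/5))*conj(1) + 1*(exp(2*I*pi/5))*conj(1)
  = (1) + (exp(-2*I*pi/5)) + (exp(-4*I*pi/5)) + (exp(4*I*pi/5)) + (exp(2*I*pi/5))
  = 0.
(Exp terms are combined using exp(i*s)*conj(exp(i*t)) = exp(i*(s-t)), and sums of them are collapsed using the identity that for every m > 1 the m distinct m-th roots of unity sum to 0, e.g. 1 + exp(2*I*pi/3) + exp(-2*I*pi/3) = 0.)
Dividing by |G| = 5 gives 0/5 = 0, matching the row-orthogonality relation <chi_4, chi_0> = [chi_4 = chi_0].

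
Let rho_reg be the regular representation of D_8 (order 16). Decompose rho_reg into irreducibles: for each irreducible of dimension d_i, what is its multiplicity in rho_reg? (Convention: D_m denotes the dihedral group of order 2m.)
Each irreducible V_i of dimension d_i appears with multiplicity d_i, i.e. rho_reg = (direct sum over all irreducibles V_i) d_i V_i. The irreducible dimensions for D_8 are 1, 1, 1, 1, 2, 2, 2: 4 irreducibles of dimension 1, each with multiplicity 1; 3 irreducibles of dimension 2, each with multiplicity 2. Total dimension 4*1*1 + 3*2*2 = 16 = |G|.

Reasoning: General theorem: in the regular representation of a finite group G, each irreducible appears with multiplicity equal to its dimension. Check: dim(rho_reg) = sum d_i^2 = 1 + 1 + 1 + 1 + 4 + 4 + 4 = 16 = |G|.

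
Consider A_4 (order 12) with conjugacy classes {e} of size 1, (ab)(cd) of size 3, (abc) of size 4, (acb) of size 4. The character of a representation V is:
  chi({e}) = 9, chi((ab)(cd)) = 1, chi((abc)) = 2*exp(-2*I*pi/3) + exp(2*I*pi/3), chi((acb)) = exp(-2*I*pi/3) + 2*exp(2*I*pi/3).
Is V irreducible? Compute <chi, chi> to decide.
Not irreducible (reducible): <chi, chi> = 9 > 1.

Argument: <chi, chi> = (1/|G|) sum_C |C| * |chi(C)|^2 = (1/12)[1*|9|^2 + 3*|1|^2 + 4*|2*exp(-2*I*pi/3) + exp(2*I*pi/3)|^2 + 4*|exp(-2*I*pi/3) + 2*exp(2*I*pi/3)|^2]
  = (1/12)[(81) + (3) + (12) + (12)] = 108/12 = 9.
(Exp terms are combined using exp(i*s)*conj(exp(i*t)) = exp(i*(s-t)), and sums of them are collapsed using the identity that for every m > 1 the m distinct m-th roots of unity sum to 0, e.g. 1 + exp(2*I*pi/3) + exp(-2*I*pi/3) = 0.)
A character is irreducible iff <chi, chi> = 1, so this representation is reducible.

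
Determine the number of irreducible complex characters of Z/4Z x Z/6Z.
24

Details: The number of irreducible complex representations of a finite group equals its number of conjugacy classes. Z/4Z x Z/6Z is abelian of order 24, so every element is its own conjugacy class: 24 classes, so Z/4Z x Z/6Z (order 24) has exactly 24 irreducible complex representations.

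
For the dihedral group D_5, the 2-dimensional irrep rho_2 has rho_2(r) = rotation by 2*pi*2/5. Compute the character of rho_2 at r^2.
chi_{rho_2}(r^2) = 2*cos(2*pi*2*2/5) = -1/2 + sqrt(5)/2

Solution. rho_2(r^2) is rotation by angle 2*pi*2*2/5, whose trace is 2*cos(2*pi*2*2/5) = -1/2 + sqrt(5)/2.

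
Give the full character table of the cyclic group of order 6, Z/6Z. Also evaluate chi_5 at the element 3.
Character table of Z/6Z (irreps indexed chi_0,...,chi_5 with chi_k(m) = zeta_6^(k*m), zeta_6 = exp(2*pi*i/6)):
  irrep \ class  {0} (size 1)  {1} (size 1)    {2} (size 1)    {3} (size 1)  {4} (size 1)    {5} (size 1)  
  chi_0          1             1               1               1             1               1             
  chi_1          1             exp(I*pi/3)     exp(2*I*pi/3)   -1            exp(-2*I*pi/3)  exp(-I*pi/3)  
  chi_2          1             exp(2*I*pi/3)   exp(-2*I*pi/3)  1             exp(2*I*pi/3)   exp(-2*I*pi/3)
  chi_3          1             -1              1               -1            1               -1            
  chi_4          1             exp(-2*I*pi/3)  exp(2*I*pi/3)   1             exp(-2*I*pi/3)  exp(2*I*pi/3) 
  chi_5          1             exp(-I*pi/3)    exp(-2*I*pi/3)  -1            exp(2*I*pi/3)   exp(I*pi/3)   

Spot check: chi_5(3) = zeta_6^(5*3) = zeta_6^15 = -1.

Working: Z/6Z is abelian, so all 6 irreducible complex representations are 1-dimensional. They are given by chi_k(m) = zeta_6^(k*m) for k = 0,...,5. Row orthogonality: sum_m chi_k(m) conj(chi_l(m)) = 6 * [k = l].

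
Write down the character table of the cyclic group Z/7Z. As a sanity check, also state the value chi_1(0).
Character table of Z/7Z (irreps indexed chi_0,...,chi_6 with chi_k(m) = zeta_7^(k*m), zeta_7 = exp(2*pi*i/7)):
  irrep \ class  {0} (size 1)  {1} (size 1)    {2} (size 1)    {3} (size 1)    {4} (size 1)    {5} (size 1)    {6} (size 1)  
  chi_0          1             1               1               1               1               1               1             
  chi_1          1             exp(2*I*pi/7)   exp(4*I*pi/7)   exp(6*I*pi/7)   exp(-6*I*pi/7)  exp(-4*I*pi/7)  exp(-2*I*pi/7)
  chi_2          1             exp(4*I*pi/7)   exp(-6*I*pi/7)  exp(-2*I*pi/7)  exp(2*I*pi/7)   exp(6*I*pi/7)   exp(-4*I*pi/7)
  chi_3          1             exp(6*I*pi/7)   exp(-2*I*pi/7)  exp(4*I*pi/7)   exp(-4*I*pi/7)  exp(2*I*pi/7)   exp(-6*I*pi/7)
  chi_4          1             exp(-6*I*pi/7)  exp(2*I*pi/7)   exp(-4*I*pi/7)  exp(4*I*pi/7)   exp(-2*I*pi/7)  exp(6*I*pi/7) 
  chi_5          1             exp(-4*I*pi/7)  exp(6*I*pi/7)   exp(2*I*pi/7)   exp(-2*I*pi/7)  exp(-6*I*pi/7)  exp(4*I*pi/7) 
  chi_6          1             exp(-2*I*pi/7)  exp(-4*I*pi/7)  exp(-6*I*pi/7)  exp(6*I*pi/7)   exp(4*I*pi/7)   exp(2*I*pi/7) 

Spot check: chi_1(0) = zeta_7^(1*0) = zeta_7^0 = 1.

Details: Z/7Z is abelian, so all 7 irreducible complex representations are 1-dimensional. They are given by chi_k(m) = zeta_7^(k*m) for k = 0,...,6. Row orthogonality: sum_m chi_k(m) conj(chi_l(m)) = 7 * [k = l].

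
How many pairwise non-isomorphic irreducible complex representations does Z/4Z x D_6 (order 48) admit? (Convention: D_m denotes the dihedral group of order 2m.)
24

Justification: The number of irreducible complex representations of a finite group equals its number of conjugacy classes. For a direct product, #classes(G x H) = #classes(G) * #classes(H). Z/4Z has 4 classes (abelian), D_6 has 6 classes, so 4 * 6 = 24, so Z/4Z x D_6 (order 48) has exactly 24 irreducible complex representations.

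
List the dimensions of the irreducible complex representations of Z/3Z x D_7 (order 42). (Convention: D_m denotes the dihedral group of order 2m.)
Dimensions: 1, 1, 1, 1, 1, 1, 2, 2, 2, 2, 2, 2, 2, 2, 2

Why: There are 15 irreducibles (= number of conjugacy classes). Their dimensions d_i satisfy sum d_i^2 = |G| = 42: 1 + 1 + 1 + 1 + 1 + 1 + 4 + 4 + 4 + 4 + 4 + 4 + 4 + 4 + 4 = 42. (For the product with Z/3Z: each of the 3 1-dim characters of Z/3Z tensors with each irrep of D_7, giving 3 copies of each D_7-dimension.)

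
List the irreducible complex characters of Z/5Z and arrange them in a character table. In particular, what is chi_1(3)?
Character table of Z/5Z (irreps indexed chi_0,...,chi_4 with chi_k(m) = zeta_5^(k*m), zeta_5 = exp(2*pi*i/5)):
  irrep \ class  {0} (size 1)  {1} (size 1)    {2} (size 1)    {3} (size 1)    {4} (size 1)  
  chi_0          1             1               1               1               1             
  chi_1          1             exp(2*I*pi/5)   exp(4*I*pi/5)   exp(-4*I*pi/5)  exp(-2*I*pi/5)
  chi_2          1             exp(4*I*pi/5)   exp(-2*I*pi/5)  exp(2*I*pi/5)   exp(-4*I*pi/5)
  chi_3          1             exp(-4*I*pi/5)  exp(2*I*pi/5)   exp(-2*I*pi/5)  exp(4*I*pi/5) 
  chi_4          1             exp(-2*I*pi/5)  exp(-4*I*pi/5)  exp(4*I*pi/5)   exp(2*I*pi/5) 

Spot check: chi_1(3) = zeta_5^(1*3) = zeta_5^3 = exp(-4*I*pi/5).

Working: Z/5Z is abelian, so all 5 irreducible complex representations are 1-dimensional. They are given by chi_k(m) = zeta_5^(k*m) for k = 0,...,4. Row orthogonality: sum_m chi_k(m) conj(chi_l(m)) = 5 * [k = l].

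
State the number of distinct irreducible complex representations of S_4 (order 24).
5

Justification: The number of irreducible complex representations of a finite group equals its number of conjugacy classes. Conjugacy classes in S_4 correspond to cycle types, i.e. partitions of 4; there are p(4) = 5 of them, so S_4 (order 24) has exactly 5 irreducible complex representations.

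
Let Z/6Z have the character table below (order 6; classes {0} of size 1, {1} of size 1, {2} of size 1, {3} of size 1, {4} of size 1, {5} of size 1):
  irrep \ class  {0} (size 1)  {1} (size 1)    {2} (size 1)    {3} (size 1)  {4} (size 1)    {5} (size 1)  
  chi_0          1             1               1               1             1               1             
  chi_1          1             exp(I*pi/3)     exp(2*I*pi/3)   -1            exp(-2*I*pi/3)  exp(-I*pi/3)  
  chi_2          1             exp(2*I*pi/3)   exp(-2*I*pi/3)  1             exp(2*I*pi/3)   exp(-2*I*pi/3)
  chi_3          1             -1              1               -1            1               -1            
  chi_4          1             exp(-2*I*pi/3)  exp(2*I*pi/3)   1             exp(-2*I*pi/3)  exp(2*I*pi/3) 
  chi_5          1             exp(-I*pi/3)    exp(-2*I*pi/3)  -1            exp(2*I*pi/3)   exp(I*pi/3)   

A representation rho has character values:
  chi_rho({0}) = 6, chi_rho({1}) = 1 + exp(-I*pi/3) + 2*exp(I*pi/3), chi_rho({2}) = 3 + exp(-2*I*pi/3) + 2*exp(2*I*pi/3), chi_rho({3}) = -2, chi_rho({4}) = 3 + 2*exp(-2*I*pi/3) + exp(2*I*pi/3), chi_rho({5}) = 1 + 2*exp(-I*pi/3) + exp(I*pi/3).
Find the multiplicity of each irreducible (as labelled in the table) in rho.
Multiplicities: chi_0: 2, chi_1: 2, chi_2: 0, chi_3: 1, chi_4: 0, chi_5: 1.

Argument: Use <chi_rho, chi> = (1/|G|) sum_C |C| * chi_rho(C) * conj(chi(C)) with |G| = 6 for each irreducible chi in the table:
  <chi_rho, chi_0> = (1/6)[1*(6)*conj(1) + 1*(1 + exp(-I*pi/3) + 2*exp(I*pi/3))*conj(1) + 1*(3 + exp(-2*I*pi/3) + 2*exp(2*I*pi/3))*conj(1) + 1*(-2)*conj(1) + 1*(3 + 2*exp(-2*I*pi/3) + exp(2*I*pi/3))*conj(1) + 1*(1 + 2*exp(-I*pi/3) + exp(I*pi/3))*conj(1)]
      = (1/6)[(6) + (1 + exp(-I*pi/3) + 2*exp(I*pi/3)) + (3 + exp(-2*I*pi/3) + 2*exp(2*I*pi/3)) + (-2) + (3 + 2*exp(-2*I*pi/3) + exp(2*I*pi/3)) + (1 + 2*exp(-I*pi/3) + exp(I*pi/3))] = 12/6 = 2
  <chi_rho, chi_1> = (1/6)[1*(6)*conj(1) + 1*(1 + exp(-I*pi/3) + 2*exp(I*pi/3))*conj(exp(I*pi/3)) + 1*(3 + exp(-2*I*pi/3) + 2*exp(2*I*pi/3))*conj(exp(2*I*pi/3)) + 1*(-2)*conj(-1) + 1*(3 + 2*exp(-2*I*pi/3) + exp(2*I*pi/3))*conj(exp(-2*I*pi/3)) + 1*(1 + 2*exp(-I*pi/3) + exp(I*pi/3))*conj(exp(-I*pi/3))]
      = (1/6)[(6) + (2 + exp(-2*I*pi/3) + exp(-I*pi/3)) + (2 + 3*exp(-2*I*pi/3) + exp(2*I*pi/3)) + (2) + (2 + exp(-2*I*pi/3) + 3*exp(2*I*pi/3)) + (2 + exp(2*I*pi/3) + exp(I*pi/3))] = 12/6 = 2
  <chi_rho, chi_2> = (1/6)[1*(6)*conj(1) + 1*(1 + exp(-I*pi/3) + 2*exp(I*pi/3))*conj(exp(2*I*pi/3)) + 1*(3 + exp(-2*I*pi/3) + 2*exp(2*I*pi/3))*conj(exp(-2*I*pi/3)) + 1*(-2)*conj(1) + 1*(3 + 2*exp(-2*I*pi/3) + exp(2*I*pi/3))*conj(exp(2*I*pi/3)) + 1*(1 + 2*exp(-I*pi/3) + exp(I*pi/3))*conj(exp(-2*I*pi/3))]
      = (1/6)[(6) + (-1 + 2*exp(-I*pi/3) + exp(-2*I*pi/3)) + (1 + 2*exp(-2*I*pi/3) + 3*exp(2*I*pi/3)) + (-2) + (1 + 3*exp(-2*I*pi/3) + 2*exp(2*I*pi/3)) + (-1 + exp(2*I*pi/3) + 2*exp(I*pi/3))] = 0/6 = 0
  <chi_rho, chi_3> = (1/6)[1*(6)*conj(1) + 1*(1 + exp(-I*pi/3) + 2*exp(I*pi/3))*conj(-1) + 1*(3 + exp(-2*I*pi/3) + 2*exp(2*I*pi/3))*conj(1) + 1*(-2)*conj(-1) + 1*(3 + 2*exp(-2*I*pi/3) + exp(2*I*pi/3))*conj(1) + 1*(1 + 2*exp(-I*pi/3) + exp(I*pi/3))*conj(-1)]
      = (1/6)[(6) + (-1 - 2*exp(I*pi/3) - exp(-I*pi/3)) + (3 + exp(-2*I*pi/3) + 2*exp(2*I*pi/3)) + (2) + (3 + 2*exp(-2*I*pi/3) + exp(2*I*pi/3)) + (-1 - exp(I*pi/3) - 2*exp(-I*pi/3))] = 6/6 = 1
  <chi_rho, chi_4> = (1/6)[1*(6)*conj(1) + 1*(1 + exp(-I*pi/3) + 2*exp(I*pi/3))*conj(exp(-2*I*pi/3)) + 1*(3 + exp(-2*I*pi/3) + 2*exp(2*I*pi/3))*conj(exp(2*I*pi/3)) + 1*(-2)*conj(1) + 1*(3 + 2*exp(-2*I*pi/3) + exp(2*I*pi/3))*conj(exp(-2*I*pi/3)) + 1*(1 + 2*exp(-I*pi/3) + exp(I*pi/3))*conj(exp(2*I*pi/3))]
      = (1/6)[(6) + (-2 + exp(2*I*pi/3) + exp(I*pi/3)) + (2 + 3*exp(-2*I*pi/3) + exp(2*I*pi/3)) + (-2) + (2 + exp(-2*I*pi/3) + 3*exp(2*I*pi/3)) + (-2 + exp(-2*I*pi/3) + exp(-I*pi/3))] = 0/6 = 0
  <chi_rho, chi_5> = (1/6)[1*(6)*conj(1) + 1*(1 + exp(-I*pi/3) + 2*exp(I*pi/3))*conj(exp(-I*pi/3)) + 1*(3 + exp(-2*I*pi/3) + 2*exp(2*I*pi/3))*conj(exp(-2*I*pi/3)) + 1*(-2)*conj(-1) + 1*(3 + 2*exp(-2*I*pi/3) + exp(2*I*pi/3))*conj(exp(2*I*pi/3)) + 1*(1 + 2*exp(-I*pi/3) + exp(I*pi/3))*conj(exp(I*pi/3))]
      = (1/6)[(6) + (1 + exp(I*pi/3) + 2*exp(2*I*pi/3)) + (1 + 2*exp(-2*I*pi/3) + 3*exp(2*I*pi/3)) + (2) + (1 + 3*exp(-2*I*pi/3) + 2*exp(2*I*pi/3)) + (1 + 2*exp(-2*I*pi/3) + exp(-I*pi/3))] = 6/6 = 1
(Exp terms are combined using exp(i*s)*conj(exp(i*t)) = exp(i*(s-t)), and sums of them are collapsed using the identity that for every m > 1 the m distinct m-th roots of unity sum to 0, e.g. 1 + exp(2*I*pi/3) + exp(-2*I*pi/3) = 0.)
Dimension check: dim(rho) = sum (mult * dim) = 2*1 + 2*1 + 0*1 + 1*1 + 0*1 + 1*1 = 6 = chi_rho(e) = 6.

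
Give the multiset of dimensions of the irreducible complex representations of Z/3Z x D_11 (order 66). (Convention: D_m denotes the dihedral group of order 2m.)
Dimensions: 1, 1, 1, 1, 1, 1, 2, 2, 2, 2, 2, 2, 2, 2, 2, 2, 2, 2, 2, 2, 2

Why: There are 21 irreducibles (= number of conjugacy classes). Their dimensions d_i satisfy sum d_i^2 = |G| = 66: 1 + 1 + 1 + 1 + 1 + 1 + 4 + 4 + 4 + 4 + 4 + 4 + 4 + 4 + 4 + 4 + 4 + 4 + 4 + 4 + 4 = 66. (For the product with Z/3Z: each of the 3 1-dim characters of Z/3Z tensors with each irrep of D_11, giving 3 copies of each D_11-dimension.)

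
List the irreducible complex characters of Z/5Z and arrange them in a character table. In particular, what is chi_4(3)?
Character table of Z/5Z (irreps indexed chi_0,...,chi_4 with chi_k(m) = zeta_5^(k*m), zeta_5 = exp(2*pi*i/5)):
  irrep \ class  {0} (size 1)  {1} (size 1)    {2} (size 1)    {3} (size 1)    {4} (size 1)  
  chi_0          1             1               1               1               1             
  chi_1          1             exp(2*I*pi/5)   exp(4*I*pi/5)   exp(-4*I*pi/5)  exp(-2*I*pi/5)
  chi_2          1             exp(4*I*pi/5)   exp(-2*I*pi/5)  exp(2*I*pi/5)   exp(-4*I*pi/5)
  chi_3          1             exp(-4*I*pi/5)  exp(2*I*pi/5)   exp(-2*I*pi/5)  exp(4*I*pi/5) 
  chi_4          1             exp(-2*I*pi/5)  exp(-4*I*pi/5)  exp(4*I*pi/5)   exp(2*I*pi/5) 

Spot check: chi_4(3) = zeta_5^(4*3) = zeta_5^12 = exp(4*I*pi/5).

Derivation: Z/5Z is abelian, so all 5 irreducible complex representations are 1-dimensional. They are given by chi_k(m) = zeta_5^(k*m) for k = 0,...,4. Row orthogonality: sum_m chi_k(m) conj(chi_l(m)) = 5 * [k = l].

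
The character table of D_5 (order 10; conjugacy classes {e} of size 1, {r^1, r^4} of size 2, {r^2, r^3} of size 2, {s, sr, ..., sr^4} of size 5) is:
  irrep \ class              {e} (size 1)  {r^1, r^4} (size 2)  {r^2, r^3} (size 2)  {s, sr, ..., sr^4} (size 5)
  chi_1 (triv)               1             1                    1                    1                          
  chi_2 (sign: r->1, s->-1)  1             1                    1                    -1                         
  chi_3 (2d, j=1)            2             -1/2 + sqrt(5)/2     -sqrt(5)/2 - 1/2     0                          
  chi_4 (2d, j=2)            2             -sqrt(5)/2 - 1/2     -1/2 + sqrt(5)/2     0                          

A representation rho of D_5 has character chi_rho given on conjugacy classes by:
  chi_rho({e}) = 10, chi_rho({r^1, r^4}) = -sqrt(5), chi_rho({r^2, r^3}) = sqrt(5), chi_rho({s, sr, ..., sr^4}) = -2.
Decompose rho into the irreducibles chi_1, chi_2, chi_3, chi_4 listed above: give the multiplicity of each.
Multiplicities: chi_1: 0, chi_2: 2, chi_3: 1, chi_4: 3.

Why: Use <chi_rho, chi> = (1/|G|) sum_C |C| * chi_rho(C) * conj(chi(C)) with |G| = 10 for each irreducible chi in the table:
  <chi_rho, chi_1> = (1/10)[1*(10)*conj(1) + 2*(-sqrt(5))*conj(1) + 2*(sqrt(5))*conj(1) + 5*(-2)*conj(1)]
      = (1/10)[(10) + (-2*sqrt(5)) + (2*sqrt(5)) + (-10)] = 0/10 = 0
  <chi_rho, chi_2> = (1/10)[1*(10)*conj(1) + 2*(-sqrt(5))*conj(1) + 2*(sqrt(5))*conj(1) + 5*(-2)*conj(-1)]
      = (1/10)[(10) + (-2*sqrt(5)) + (2*sqrt(5)) + (10)] = 20/10 = 2
  <chi_rho, chi_3> = (1/10)[1*(10)*conj(2) + 2*(-sqrt(5))*conj(-1/2 + sqrt(5)/2) + 2*(sqrt(5))*conj(-sqrt(5)/2 - 1/2) + 5*(-2)*conj(0)]
      = (1/10)[(20) + (-5 + sqrt(5)) + (-5 - sqrt(5)) + (0)] = 10/10 = 1
  <chi_rho, chi_4> = (1/10)[1*(10)*conj(2) + 2*(-sqrt(5))*conj(-sqrt(5)/2 - 1/2) + 2*(sqrt(5))*conj(-1/2 + sqrt(5)/2) + 5*(-2)*conj(0)]
      = (1/10)[(20) + (sqrt(5) + 5) + (5 - sqrt(5)) + (0)] = 30/10 = 3
Dimension check: dim(rho) = sum (mult * dim) = 0*1 + 2*1 + 1*2 + 3*2 = 10 = chi_rho(e) = 10.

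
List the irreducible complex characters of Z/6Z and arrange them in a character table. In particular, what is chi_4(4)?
Character table of Z/6Z (irreps indexed chi_0,...,chi_5 with chi_k(m) = zeta_6^(k*m), zeta_6 = exp(2*pi*i/6)):
  irrep \ class  {0} (size 1)  {1} (size 1)    {2} (size 1)    {3} (size 1)  {4} (size 1)    {5} (size 1)  
  chi_0          1             1               1               1             1               1             
  chi_1          1             exp(I*pi/3)     exp(2*I*pi/3)   -1            exp(-2*I*pi/3)  exp(-I*pi/3)  
  chi_2          1             exp(2*I*pi/3)   exp(-2*I*pi/3)  1             exp(2*I*pi/3)   exp(-2*I*pi/3)
  chi_3          1             -1              1               -1            1               -1            
  chi_4          1             exp(-2*I*pi/3)  exp(2*I*pi/3)   1             exp(-2*I*pi/3)  exp(2*I*pi/3) 
  chi_5          1             exp(-I*pi/3)    exp(-2*I*pi/3)  -1            exp(2*I*pi/3)   exp(I*pi/3)   

Spot check: chi_4(4) = zeta_6^(4*4) = zeta_6^16 = exp(-2*I*pi/3).

Reasoning: Z/6Z is abelian, so all 6 irreducible complex representations are 1-dimensional. They are given by chi_k(m) = zeta_6^(k*m) for k = 0,...,5. Row orthogonality: sum_m chi_k(m) conj(chi_l(m)) = 6 * [k = l].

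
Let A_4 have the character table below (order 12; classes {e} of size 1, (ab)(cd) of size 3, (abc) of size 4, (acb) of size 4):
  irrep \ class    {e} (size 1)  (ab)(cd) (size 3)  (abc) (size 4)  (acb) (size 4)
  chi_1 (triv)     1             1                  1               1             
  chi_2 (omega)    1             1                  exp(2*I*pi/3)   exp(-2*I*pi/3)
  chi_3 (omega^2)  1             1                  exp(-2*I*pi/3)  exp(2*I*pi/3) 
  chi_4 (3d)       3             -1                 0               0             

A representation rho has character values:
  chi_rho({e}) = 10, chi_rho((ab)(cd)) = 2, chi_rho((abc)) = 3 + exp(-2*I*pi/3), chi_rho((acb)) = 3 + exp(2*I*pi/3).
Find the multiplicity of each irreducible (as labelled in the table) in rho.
Multiplicities: chi_1: 3, chi_2: 0, chi_3: 1, chi_4: 2.

Derivation: Use <chi_rho, chi> = (1/|G|) sum_C |C| * chi_rho(C) * conj(chi(C)) with |G| = 12 for each irreducible chi in the table:
  <chi_rho, chi_1> = (1/12)[1*(10)*conj(1) + 3*(2)*conj(1) + 4*(3 + exp(-2*I*pi/3))*conj(1) + 4*(3 + exp(2*I*pi/3))*conj(1)]
      = (1/12)[(10) + (6) + (12 + 4*exp(-2*I*pi/3)) + (12 + 4*exp(2*I*pi/3))] = 36/12 = 3
  <chi_rho, chi_2> = (1/12)[1*(10)*conj(1) + 3*(2)*conj(1) + 4*(3 + exp(-2*I*pi/3))*conj(exp(2*I*pi/3)) + 4*(3 + exp(2*I*pi/3))*conj(exp(-2*I*pi/3))]
      = (1/12)[(10) + (6) + (12*exp(-2*I*pi/3) + 4*exp(2*I*pi/3)) + (4*exp(-2*I*pi/3) + 12*exp(2*I*pi/3))] = 0/12 = 0
  <chi_rho, chi_3> = (1/12)[1*(10)*conj(1) + 3*(2)*conj(1) + 4*(3 + exp(-2*I*pi/3))*conj(exp(-2*I*pi/3)) + 4*(3 + exp(2*I*pi/3))*conj(exp(2*I*pi/3))]
      = (1/12)[(10) + (6) + (4 + 12*exp(2*I*pi/3)) + (4 + 12*exp(-2*I*pi/3))] = 12/12 = 1
  <chi_rho, chi_4> = (1/12)[1*(10)*conj(3) + 3*(2)*conj(-1) + 4*(3 + exp(-2*I*pi/3))*conj(0) + 4*(3 + exp(2*I*pi/3))*conj(0)]
      = (1/12)[(30) + (-6) + (0) + (0)] = 24/12 = 2
(Exp terms are combined using exp(i*s)*conj(exp(i*t)) = exp(i*(s-t)), and sums of them are collapsed using the identity that for every m > 1 the m distinct m-th roots of unity sum to 0, e.g. 1 + exp(2*I*pi/3) + exp(-2*I*pi/3) = 0.)
Dimension check: dim(rho) = sum (mult * dim) = 3*1 + 0*1 + 1*1 + 2*3 = 10 = chi_rho(e) = 10.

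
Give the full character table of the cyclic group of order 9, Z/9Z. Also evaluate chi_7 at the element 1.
Character table of Z/9Z (irreps indexed chi_0,...,chi_8 with chi_k(m) = zeta_9^(k*m), zeta_9 = exp(2*pi*i/9)):
  irrep \ class  {0} (size 1)  {1} (size 1)    {2} (size 1)    {3} (size 1)    {4} (size 1)    {5} (size 1)    {6} (size 1)    {7} (size 1)    {8} (size 1)  
  chi_0          1             1               1               1               1               1               1               1               1             
  chi_1          1             exp(2*I*pi/9)   exp(4*I*pi/9)   exp(2*I*pi/3)   exp(8*I*pi/9)   exp(-8*I*pi/9)  exp(-2*I*pi/3)  exp(-4*I*pi/9)  exp(-2*I*pi/9)
  chi_2          1             exp(4*I*pi/9)   exp(8*I*pi/9)   exp(-2*I*pi/3)  exp(-2*I*pi/9)  exp(2*I*pi/9)   exp(2*I*pi/3)   exp(-8*I*pi/9)  exp(-4*I*pi/9)
  chi_3          1             exp(2*I*pi/3)   exp(-2*I*pi/3)  1               exp(2*I*pi/3)   exp(-2*I*pi/3)  1               exp(2*I*pi/3)   exp(-2*I*pi/3)
  chi_4          1             exp(8*I*pi/9)   exp(-2*I*pi/9)  exp(2*I*pi/3)   exp(-4*I*pi/9)  exp(4*I*pi/9)   exp(-2*I*pi/3)  exp(2*I*pi/9)   exp(-8*I*pi/9)
  chi_5          1             exp(-8*I*pi/9)  exp(2*I*pi/9)   exp(-2*I*pi/3)  exp(4*I*pi/9)   exp(-4*I*pi/9)  exp(2*I*pi/3)   exp(-2*I*pi/9)  exp(8*I*pi/9) 
  chi_6          1             exp(-2*I*pi/3)  exp(2*I*pi/3)   1               exp(-2*I*pi/3)  exp(2*I*pi/3)   1               exp(-2*I*pi/3)  exp(2*I*pi/3) 
  chi_7          1             exp(-4*I*pi/9)  exp(-8*I*pi/9)  exp(2*I*pi/3)   exp(2*I*pi/9)   exp(-2*I*pi/9)  exp(-2*I*pi/3)  exp(8*I*pi/9)   exp(4*I*pi/9) 
  chi_8          1             exp(-2*I*pi/9)  exp(-4*I*pi/9)  exp(-2*I*pi/3)  exp(-8*I*pi/9)  exp(8*I*pi/9)   exp(2*I*pi/3)   exp(4*I*pi/9)   exp(2*I*pi/9) 

Spot check: chi_7(1) = zeta_9^(7*1) = zeta_9^7 = exp(-4*I*pi/9).

Proof sketch: Z/9Z is abelian, so all 9 irreducible complex representations are 1-dimensional. They are given by chi_k(m) = zeta_9^(k*m) for k = 0,...,8. Row orthogonality: sum_m chi_k(m) conj(chi_l(m)) = 9 * [k = l].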